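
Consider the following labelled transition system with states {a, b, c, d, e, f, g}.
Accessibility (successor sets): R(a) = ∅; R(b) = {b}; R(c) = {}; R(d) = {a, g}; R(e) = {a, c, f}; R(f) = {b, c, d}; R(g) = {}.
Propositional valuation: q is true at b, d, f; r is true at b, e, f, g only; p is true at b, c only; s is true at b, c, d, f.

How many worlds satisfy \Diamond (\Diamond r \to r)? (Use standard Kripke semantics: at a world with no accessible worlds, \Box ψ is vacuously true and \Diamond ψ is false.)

4

Let φ = \Diamond (\Diamond r \to r). Evaluate φ at each world:
  a (successors ∅): φ is false.
  b (successors {b}): φ is true.
  c (successors ∅): φ is false.
  d (successors {a, g}): φ is true.
  e (successors {a, c, f}): φ is true.
  f (successors {b, c, d}): φ is true.
  g (successors ∅): φ is false.
For instance, at f:
  At f: \Diamond (\Diamond r \to r) requires \Diamond r \to r at some successor in {b, c, d}.
    \Diamond r \to r holds at b, so \Diamond (\Diamond r \to r) is true at f.
      At b: \Diamond r is true, r is true, so \Diamond r \to r is true.
Satisfying worlds: {b, d, e, f}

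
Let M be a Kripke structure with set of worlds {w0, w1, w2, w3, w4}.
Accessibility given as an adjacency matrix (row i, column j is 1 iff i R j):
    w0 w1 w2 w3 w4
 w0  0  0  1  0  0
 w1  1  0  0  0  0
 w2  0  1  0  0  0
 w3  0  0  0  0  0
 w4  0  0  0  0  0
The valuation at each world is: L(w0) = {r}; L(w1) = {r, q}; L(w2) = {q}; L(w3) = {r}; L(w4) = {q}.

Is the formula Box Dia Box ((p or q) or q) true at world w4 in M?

Recall that Box ψ holds at a world iff ψ holds at every accessible world, and Dia ψ holds iff ψ holds at some accessible world.
At w4: no accessible worlds, so Box Dia Box ((p or q) or q) holds vacuously.

Yes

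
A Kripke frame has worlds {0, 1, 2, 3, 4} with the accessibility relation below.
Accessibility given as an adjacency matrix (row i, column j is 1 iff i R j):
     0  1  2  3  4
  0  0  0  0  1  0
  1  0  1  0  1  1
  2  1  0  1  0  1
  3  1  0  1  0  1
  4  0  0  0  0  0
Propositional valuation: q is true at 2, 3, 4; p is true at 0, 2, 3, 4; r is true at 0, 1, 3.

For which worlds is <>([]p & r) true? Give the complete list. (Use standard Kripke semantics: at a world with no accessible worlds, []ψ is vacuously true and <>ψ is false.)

0, 1, 2, 3

Let φ = <>([]p & r). Evaluate φ at each world:
  0 (successors {3}): φ is true.
  1 (successors {1, 3, 4}): φ is true.
  2 (successors {0, 2, 4}): φ is true.
  3 (successors {0, 2, 4}): φ is true.
  4 (successors ∅): φ is false.
For instance, at 2:
  At 2: <>([]p & r) requires []p & r at some successor in {0, 2, 4}.
    []p & r holds at 0, so <>([]p & r) is true at 2.
      At 0: []p is true, r is true, so []p & r is true.
Satisfying worlds: {0, 1, 2, 3}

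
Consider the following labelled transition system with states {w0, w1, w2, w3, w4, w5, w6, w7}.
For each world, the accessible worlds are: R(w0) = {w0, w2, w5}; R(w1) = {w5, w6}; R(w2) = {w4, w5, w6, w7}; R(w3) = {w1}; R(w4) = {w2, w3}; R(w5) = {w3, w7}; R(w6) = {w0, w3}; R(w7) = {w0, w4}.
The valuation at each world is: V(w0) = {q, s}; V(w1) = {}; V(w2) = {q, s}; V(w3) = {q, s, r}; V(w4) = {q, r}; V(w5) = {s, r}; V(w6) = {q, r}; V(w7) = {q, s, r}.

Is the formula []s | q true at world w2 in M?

At w2: []s is false, q is true, so []s | q is true.
  At w2: []s requires s at every successor {w4, w5, w6, w7}.
    s fails at w4, so []s is false at w2.

Yes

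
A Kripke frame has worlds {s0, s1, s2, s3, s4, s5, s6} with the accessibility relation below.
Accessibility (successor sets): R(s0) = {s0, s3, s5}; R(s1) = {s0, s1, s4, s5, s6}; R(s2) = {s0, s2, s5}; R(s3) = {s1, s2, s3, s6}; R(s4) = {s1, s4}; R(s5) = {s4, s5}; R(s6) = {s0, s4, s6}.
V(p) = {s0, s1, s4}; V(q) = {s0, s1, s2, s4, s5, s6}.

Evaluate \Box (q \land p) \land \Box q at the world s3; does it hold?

Recall that \Box ψ holds at a world iff ψ holds at every accessible world, and \Diamond ψ holds iff ψ holds at some accessible world.
At s3: \Box (q \land p) is false, \Box q is false, so \Box (q \land p) \land \Box q is false.
  At s3: \Box (q \land p) requires q \land p at every successor {s1, s2, s3, s6}.
    q \land p fails at s2, so \Box (q \land p) is false at s3.
  At s3: \Box q requires q at every successor {s1, s2, s3, s6}.
    q fails at s3, so \Box q is false at s3.

No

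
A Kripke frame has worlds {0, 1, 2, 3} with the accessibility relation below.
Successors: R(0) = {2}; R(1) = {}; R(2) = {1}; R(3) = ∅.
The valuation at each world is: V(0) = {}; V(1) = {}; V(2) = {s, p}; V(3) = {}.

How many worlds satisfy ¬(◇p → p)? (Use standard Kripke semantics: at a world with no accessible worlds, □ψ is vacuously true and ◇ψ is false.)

1

Recall that ◇ψ holds at a world iff ψ holds at some accessible world.
Let φ = ¬(◇p → p). Evaluate φ at each world:
  0 (successors {2}): φ is true.
  1 (successors ∅): φ is false.
  2 (successors {1}): φ is false.
  3 (successors ∅): φ is false.
For instance, at 0:
  At 0: ◇p → p is false, so ¬(◇p → p) is true.
    At 0: ◇p is true, p is false, so ◇p → p is false.
      At 0: ◇p requires p at some successor in {2}.
        p holds at 2, so ◇p is true at 0.
Satisfying worlds: {0}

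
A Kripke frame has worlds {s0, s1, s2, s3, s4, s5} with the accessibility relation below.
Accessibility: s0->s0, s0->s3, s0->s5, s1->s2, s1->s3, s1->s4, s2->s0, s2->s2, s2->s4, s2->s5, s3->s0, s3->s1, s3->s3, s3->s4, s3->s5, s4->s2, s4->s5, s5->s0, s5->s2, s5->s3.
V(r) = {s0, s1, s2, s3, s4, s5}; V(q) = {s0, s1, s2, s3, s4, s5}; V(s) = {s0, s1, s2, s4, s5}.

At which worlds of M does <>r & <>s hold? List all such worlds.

s0, s1, s2, s3, s4, s5

Let φ = <>r & <>s. Evaluate φ at each world:
  s0 (successors {s0, s3, s5}): φ is true.
  s1 (successors {s2, s3, s4}): φ is true.
  s2 (successors {s0, s2, s4, s5}): φ is true.
  s3 (successors {s0, s1, s3, s4, s5}): φ is true.
  s4 (successors {s2, s5}): φ is true.
  s5 (successors {s0, s2, s3}): φ is true.
For instance, at s0:
  At s0: <>r is true, <>s is true, so <>r & <>s is true.
    At s0: <>r requires r at some successor in {s0, s3, s5}.
      r holds at s0, so <>r is true at s0.
    At s0: <>s requires s at some successor in {s0, s3, s5}.
      s holds at s0, so <>s is true at s0.
Satisfying worlds: {s0, s1, s2, s3, s4, s5}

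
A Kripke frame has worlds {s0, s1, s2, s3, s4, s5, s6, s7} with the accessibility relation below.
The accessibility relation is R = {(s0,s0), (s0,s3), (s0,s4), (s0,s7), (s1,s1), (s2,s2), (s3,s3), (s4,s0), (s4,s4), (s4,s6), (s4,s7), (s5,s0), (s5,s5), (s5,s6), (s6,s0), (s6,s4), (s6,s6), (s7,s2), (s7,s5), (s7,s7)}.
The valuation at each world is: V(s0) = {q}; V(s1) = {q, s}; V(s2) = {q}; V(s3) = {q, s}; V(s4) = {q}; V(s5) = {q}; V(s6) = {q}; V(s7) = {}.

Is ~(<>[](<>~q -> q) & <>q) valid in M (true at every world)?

Recall that []ψ holds at a world iff ψ holds at every accessible world, and <>ψ holds iff ψ holds at some accessible world.
Let φ = ~(<>[](<>~q -> q) & <>q). Evaluate φ at each world:
  s0 (successors {s0, s3, s4, s7}): φ is false.
  s1 (successors {s1}): φ is false.
  s2 (successors {s2}): φ is false.
  s3 (successors {s3}): φ is false.
  s4 (successors {s0, s4, s6, s7}): φ is false.
  s5 (successors {s0, s5, s6}): φ is false.
  s6 (successors {s0, s4, s6}): φ is false.
  s7 (successors {s2, s5, s7}): φ is false.
Detail at s0 (counterexample):
  At s0: <>[](<>~q -> q) & <>q is true, so ~(<>[](<>~q -> q) & <>q) is false.
    At s0: <>[](<>~q -> q) is true, <>q is true, so <>[](<>~q -> q) & <>q is true.
      At s0: <>[](<>~q -> q) requires [](<>~q -> q) at some successor in {s0, s3, s4, s7}.
        [](<>~q -> q) holds at s3, so <>[](<>~q -> q) is true at s0.
      At s0: <>q requires q at some successor in {s0, s3, s4, s7}.
        q holds at s0, so <>q is true at s0.

No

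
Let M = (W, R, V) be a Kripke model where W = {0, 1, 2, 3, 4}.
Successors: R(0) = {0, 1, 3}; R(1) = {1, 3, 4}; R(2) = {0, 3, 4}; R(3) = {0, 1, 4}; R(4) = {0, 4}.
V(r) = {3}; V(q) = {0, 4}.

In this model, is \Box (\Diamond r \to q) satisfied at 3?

At 3: \Box (\Diamond r \to q) requires \Diamond r \to q at every successor {0, 1, 4}.
  \Diamond r \to q fails at 1, so \Box (\Diamond r \to q) is false at 3.
    At 1: \Diamond r is true, q is false, so \Diamond r \to q is false.
      At 1: \Diamond r requires r at some successor in {1, 3, 4}.
        r holds at 3, so \Diamond r is true at 1.

No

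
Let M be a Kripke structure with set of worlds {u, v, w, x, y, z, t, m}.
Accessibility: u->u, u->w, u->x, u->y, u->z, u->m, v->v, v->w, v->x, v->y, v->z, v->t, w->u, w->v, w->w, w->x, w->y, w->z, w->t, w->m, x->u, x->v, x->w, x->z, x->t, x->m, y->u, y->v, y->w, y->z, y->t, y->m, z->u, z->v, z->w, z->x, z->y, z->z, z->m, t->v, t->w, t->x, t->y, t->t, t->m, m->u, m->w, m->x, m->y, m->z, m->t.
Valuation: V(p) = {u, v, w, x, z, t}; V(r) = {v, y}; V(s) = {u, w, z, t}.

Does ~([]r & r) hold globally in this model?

Let φ = ~([]r & r). Evaluate φ at each world:
  u (successors {u, w, x, y, z, m}): φ is true.
  v (successors {v, w, x, y, z, t}): φ is true.
  w (successors {u, v, w, x, y, z, t, m}): φ is true.
  x (successors {u, v, w, z, t, m}): φ is true.
  y (successors {u, v, w, z, t, m}): φ is true.
  z (successors {u, v, w, x, y, z, m}): φ is true.
  t (successors {v, w, x, y, t, m}): φ is true.
  m (successors {u, w, x, y, z, t}): φ is true.
For instance, at x:
  At x: []r & r is false, so ~([]r & r) is true.
    At x: []r is false, r is false, so []r & r is false.
      At x: []r requires r at every successor {u, v, w, z, t, m}.
        r fails at u, so []r is false at x.

Yes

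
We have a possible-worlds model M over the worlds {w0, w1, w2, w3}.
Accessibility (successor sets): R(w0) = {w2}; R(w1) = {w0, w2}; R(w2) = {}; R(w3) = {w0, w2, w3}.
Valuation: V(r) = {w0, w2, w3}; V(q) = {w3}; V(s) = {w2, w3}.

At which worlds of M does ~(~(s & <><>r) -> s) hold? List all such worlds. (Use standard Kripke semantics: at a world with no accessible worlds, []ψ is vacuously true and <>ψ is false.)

Let φ = ~(~(s & <><>r) -> s). Evaluate φ at each world:
  w0 (successors {w2}): φ is true.
  w1 (successors {w0, w2}): φ is true.
  w2 (successors ∅): φ is false.
  w3 (successors {w0, w2, w3}): φ is false.
For instance, at w0:
  At w0: ~(s & <><>r) -> s is false, so ~(~(s & <><>r) -> s) is true.
    At w0: ~(s & <><>r) is true, s is false, so ~(s & <><>r) -> s is false.
      At w0: s & <><>r is false, so ~(s & <><>r) is true.
Satisfying worlds: {w0, w1}

w0, w1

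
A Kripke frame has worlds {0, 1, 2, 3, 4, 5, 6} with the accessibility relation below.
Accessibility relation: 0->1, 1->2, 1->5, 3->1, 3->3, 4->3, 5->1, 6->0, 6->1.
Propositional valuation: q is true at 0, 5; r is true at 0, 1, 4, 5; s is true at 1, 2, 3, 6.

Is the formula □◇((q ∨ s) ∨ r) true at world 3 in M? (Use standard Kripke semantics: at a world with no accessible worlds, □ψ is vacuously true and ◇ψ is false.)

Yes

At 3: □◇((q ∨ s) ∨ r) requires ◇((q ∨ s) ∨ r) at every successor {1, 3}.
    At 1: ◇((q ∨ s) ∨ r) requires (q ∨ s) ∨ r at some successor in {2, 5}.
      (q ∨ s) ∨ r holds at 2, so ◇((q ∨ s) ∨ r) is true at 1.
    At 3: ◇((q ∨ s) ∨ r) requires (q ∨ s) ∨ r at some successor in {1, 3}.
      (q ∨ s) ∨ r holds at 1, so ◇((q ∨ s) ∨ r) is true at 3.
So □◇((q ∨ s) ∨ r) is true at 3.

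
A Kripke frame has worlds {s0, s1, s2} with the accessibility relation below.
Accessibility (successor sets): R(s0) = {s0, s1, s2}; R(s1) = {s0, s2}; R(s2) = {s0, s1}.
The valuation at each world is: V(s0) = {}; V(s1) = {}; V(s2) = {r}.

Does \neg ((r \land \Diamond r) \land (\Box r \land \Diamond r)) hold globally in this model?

Let φ = \neg ((r \land \Diamond r) \land (\Box r \land \Diamond r)). Evaluate φ at each world:
  s0 (successors {s0, s1, s2}): φ is true.
  s1 (successors {s0, s2}): φ is true.
  s2 (successors {s0, s1}): φ is true.
For instance, at s2:
  At s2: (r \land \Diamond r) \land (\Box r \land \Diamond r) is false, so \neg ((r \land \Diamond r) \land (\Box r \land \Diamond r)) is true.
    At s2: r \land \Diamond r is false, \Box r \land \Diamond r is false, so (r \land \Diamond r) \land (\Box r \land \Diamond r) is false.
      At s2: r is true, \Diamond r is false, so r \land \Diamond r is false.
      At s2: \Box r is false, \Diamond r is false, so \Box r \land \Diamond r is false.

Yes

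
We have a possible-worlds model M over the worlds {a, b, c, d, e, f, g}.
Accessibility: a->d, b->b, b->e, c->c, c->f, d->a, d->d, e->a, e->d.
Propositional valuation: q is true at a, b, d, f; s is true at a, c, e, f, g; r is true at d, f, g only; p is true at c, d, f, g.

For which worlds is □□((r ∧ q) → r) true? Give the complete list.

a, b, c, d, e, f, g

Let φ = □□((r ∧ q) → r). Evaluate φ at each world:
  a (successors {d}): φ is true.
  b (successors {b, e}): φ is true.
  c (successors {c, f}): φ is true.
  d (successors {a, d}): φ is true.
  e (successors {a, d}): φ is true.
  f (successors ∅): φ is true.
  g (successors ∅): φ is true.
For instance, at d:
  At d: □□((r ∧ q) → r) requires □((r ∧ q) → r) at every successor {a, d}.
      At a: □((r ∧ q) → r) requires (r ∧ q) → r at every successor {d}.
        At d: (r ∧ q) → r is true.
      So □((r ∧ q) → r) is true at a.
      At d: □((r ∧ q) → r) requires (r ∧ q) → r at every successor {a, d}.
        At a: (r ∧ q) → r is true.
        At d: (r ∧ q) → r is true.
      So □((r ∧ q) → r) is true at d.
  So □□((r ∧ q) → r) is true at d.
Satisfying worlds: {a, b, c, d, e, f, g}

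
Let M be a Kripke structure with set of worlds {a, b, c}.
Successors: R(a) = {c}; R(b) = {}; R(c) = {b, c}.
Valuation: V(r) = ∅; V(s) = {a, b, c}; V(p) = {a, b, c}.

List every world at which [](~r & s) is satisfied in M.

a, b, c

Let φ = [](~r & s). Evaluate φ at each world:
  a (successors {c}): φ is true.
  b (successors ∅): φ is true.
  c (successors {b, c}): φ is true.
For instance, at c:
  At c: [](~r & s) requires ~r & s at every successor {b, c}.
    At b: ~r & s is true.
    At c: ~r & s is true.
  So [](~r & s) is true at c.
Satisfying worlds: {a, b, c}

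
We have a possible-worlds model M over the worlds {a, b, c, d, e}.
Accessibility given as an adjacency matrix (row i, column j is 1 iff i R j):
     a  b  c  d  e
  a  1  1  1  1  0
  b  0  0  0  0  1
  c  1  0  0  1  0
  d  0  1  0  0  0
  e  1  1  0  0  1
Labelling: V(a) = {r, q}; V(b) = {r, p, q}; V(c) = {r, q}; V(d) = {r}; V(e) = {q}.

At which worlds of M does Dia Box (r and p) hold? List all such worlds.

a, c

Let φ = Dia Box (r and p). Evaluate φ at each world:
  a (successors {a, b, c, d}): φ is true.
  b (successors {e}): φ is false.
  c (successors {a, d}): φ is true.
  d (successors {b}): φ is false.
  e (successors {a, b, e}): φ is false.
For instance, at b:
  At b: Dia Box (r and p) requires Box (r and p) at some successor in {e}.
    At e: Box (r and p) is false.
  So Dia Box (r and p) is false at b.
Satisfying worlds: {a, c}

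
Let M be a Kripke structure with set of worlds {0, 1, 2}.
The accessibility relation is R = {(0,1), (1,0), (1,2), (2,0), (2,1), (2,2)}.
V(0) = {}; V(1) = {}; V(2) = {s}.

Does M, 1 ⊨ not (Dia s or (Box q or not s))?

At 1: Dia s or (Box q or not s) is true, so not (Dia s or (Box q or not s)) is false.
  At 1: Dia s is true, Box q or not s is true, so Dia s or (Box q or not s) is true.
    At 1: Dia s requires s at some successor in {0, 2}.
      s holds at 2, so Dia s is true at 1.
    At 1: Box q is false, not s is true, so Box q or not s is true.
      At 1: Box q requires q at every successor {0, 2}.
        q fails at 0, so Box q is false at 1.

No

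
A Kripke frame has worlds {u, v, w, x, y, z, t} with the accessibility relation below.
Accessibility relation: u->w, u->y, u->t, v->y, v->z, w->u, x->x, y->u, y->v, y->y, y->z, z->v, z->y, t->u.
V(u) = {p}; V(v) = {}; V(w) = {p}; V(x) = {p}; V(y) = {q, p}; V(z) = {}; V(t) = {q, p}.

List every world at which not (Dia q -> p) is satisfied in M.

Let φ = not (Dia q -> p). Evaluate φ at each world:
  u (successors {w, y, t}): φ is false.
  v (successors {y, z}): φ is true.
  w (successors {u}): φ is false.
  x (successors {x}): φ is false.
  y (successors {u, v, y, z}): φ is false.
  z (successors {v, y}): φ is true.
  t (successors {u}): φ is false.
For instance, at x:
  At x: Dia q -> p is true, so not (Dia q -> p) is false.
    At x: Dia q is false, p is true, so Dia q -> p is true.
      At x: Dia q requires q at some successor in {x}.
        At x: q is false.
      So Dia q is false at x.
Satisfying worlds: {v, z}

v, z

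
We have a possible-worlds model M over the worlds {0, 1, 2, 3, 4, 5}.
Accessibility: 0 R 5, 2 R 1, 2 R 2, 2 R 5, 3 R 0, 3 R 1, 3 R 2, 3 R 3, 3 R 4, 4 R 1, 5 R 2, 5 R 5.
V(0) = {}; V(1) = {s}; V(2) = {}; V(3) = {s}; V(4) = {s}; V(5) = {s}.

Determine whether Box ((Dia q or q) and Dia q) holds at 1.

At 1: no accessible worlds, so Box ((Dia q or q) and Dia q) holds vacuously.

Yes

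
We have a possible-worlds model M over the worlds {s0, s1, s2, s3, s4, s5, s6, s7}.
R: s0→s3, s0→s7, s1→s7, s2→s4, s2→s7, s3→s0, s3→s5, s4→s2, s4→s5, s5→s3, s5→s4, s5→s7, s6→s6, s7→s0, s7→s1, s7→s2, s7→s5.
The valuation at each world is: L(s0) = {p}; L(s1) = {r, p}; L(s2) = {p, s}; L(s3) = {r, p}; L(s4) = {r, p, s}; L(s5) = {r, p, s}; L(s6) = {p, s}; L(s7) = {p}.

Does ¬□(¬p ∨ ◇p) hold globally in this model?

Recall that □ψ holds at a world iff ψ holds at every accessible world, and ◇ψ holds iff ψ holds at some accessible world.
Let φ = ¬□(¬p ∨ ◇p). Evaluate φ at each world:
  s0 (successors {s3, s7}): φ is false.
  s1 (successors {s7}): φ is false.
  s2 (successors {s4, s7}): φ is false.
  s3 (successors {s0, s5}): φ is false.
  s4 (successors {s2, s5}): φ is false.
  s5 (successors {s3, s4, s7}): φ is false.
  s6 (successors {s6}): φ is false.
  s7 (successors {s0, s1, s2, s5}): φ is false.
Detail at s0 (counterexample):
  At s0: □(¬p ∨ ◇p) is true, so ¬□(¬p ∨ ◇p) is false.
    At s0: □(¬p ∨ ◇p) requires ¬p ∨ ◇p at every successor {s3, s7}.
      At s3: ¬p ∨ ◇p is true.
      At s7: ¬p ∨ ◇p is true.
    So □(¬p ∨ ◇p) is true at s0.

No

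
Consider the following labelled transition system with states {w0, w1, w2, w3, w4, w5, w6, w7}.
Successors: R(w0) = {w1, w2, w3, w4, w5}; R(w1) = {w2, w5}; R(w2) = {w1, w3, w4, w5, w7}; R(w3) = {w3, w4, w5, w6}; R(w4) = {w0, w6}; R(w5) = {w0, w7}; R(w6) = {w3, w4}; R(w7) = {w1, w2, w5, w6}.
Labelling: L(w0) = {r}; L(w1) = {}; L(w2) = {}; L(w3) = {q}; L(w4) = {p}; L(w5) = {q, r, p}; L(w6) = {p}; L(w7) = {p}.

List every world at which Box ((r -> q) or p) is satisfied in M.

Let φ = Box ((r -> q) or p). Evaluate φ at each world:
  w0 (successors {w1, w2, w3, w4, w5}): φ is true.
  w1 (successors {w2, w5}): φ is true.
  w2 (successors {w1, w3, w4, w5, w7}): φ is true.
  w3 (successors {w3, w4, w5, w6}): φ is true.
  w4 (successors {w0, w6}): φ is false.
  w5 (successors {w0, w7}): φ is false.
  w6 (successors {w3, w4}): φ is true.
  w7 (successors {w1, w2, w5, w6}): φ is true.
For instance, at w7:
  At w7: Box ((r -> q) or p) requires (r -> q) or p at every successor {w1, w2, w5, w6}.
    At w1: (r -> q) or p is true.
    At w2: (r -> q) or p is true.
    At w5: (r -> q) or p is true.
    At w6: (r -> q) or p is true.
  So Box ((r -> q) or p) is true at w7.
Satisfying worlds: {w0, w1, w2, w3, w6, w7}

w0, w1, w2, w3, w6, w7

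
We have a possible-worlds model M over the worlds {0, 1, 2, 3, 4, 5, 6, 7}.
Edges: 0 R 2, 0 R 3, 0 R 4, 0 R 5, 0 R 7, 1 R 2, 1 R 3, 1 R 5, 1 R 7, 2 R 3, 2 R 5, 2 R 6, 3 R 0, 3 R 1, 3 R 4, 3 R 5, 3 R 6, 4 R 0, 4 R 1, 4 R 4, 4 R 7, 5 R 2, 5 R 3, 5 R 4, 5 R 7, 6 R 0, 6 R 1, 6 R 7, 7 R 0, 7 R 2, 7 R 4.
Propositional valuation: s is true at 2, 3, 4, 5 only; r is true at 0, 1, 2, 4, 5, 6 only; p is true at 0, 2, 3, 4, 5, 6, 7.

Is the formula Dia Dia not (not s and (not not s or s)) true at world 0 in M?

At 0: Dia Dia not (not s and (not not s or s)) requires Dia not (not s and (not not s or s)) at some successor in {2, 3, 4, 5, 7}.
  Dia not (not s and (not not s or s)) holds at 2, so Dia Dia not (not s and (not not s or s)) is true at 0.
    At 2: Dia not (not s and (not not s or s)) requires not (not s and (not not s or s)) at some successor in {3, 5, 6}.
      not (not s and (not not s or s)) holds at 3, so Dia not (not s and (not not s or s)) is true at 2.

Yes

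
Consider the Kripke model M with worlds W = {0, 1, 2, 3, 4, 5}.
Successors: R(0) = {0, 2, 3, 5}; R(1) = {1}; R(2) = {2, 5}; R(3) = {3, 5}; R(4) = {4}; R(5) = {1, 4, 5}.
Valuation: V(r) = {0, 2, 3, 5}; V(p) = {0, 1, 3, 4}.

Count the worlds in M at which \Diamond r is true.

4

Let φ = \Diamond r. Evaluate φ at each world:
  0 (successors {0, 2, 3, 5}): φ is true.
  1 (successors {1}): φ is false.
  2 (successors {2, 5}): φ is true.
  3 (successors {3, 5}): φ is true.
  4 (successors {4}): φ is false.
  5 (successors {1, 4, 5}): φ is true.
For instance, at 5:
  At 5: \Diamond r requires r at some successor in {1, 4, 5}.
    r holds at 5, so \Diamond r is true at 5.
Satisfying worlds: {0, 2, 3, 5}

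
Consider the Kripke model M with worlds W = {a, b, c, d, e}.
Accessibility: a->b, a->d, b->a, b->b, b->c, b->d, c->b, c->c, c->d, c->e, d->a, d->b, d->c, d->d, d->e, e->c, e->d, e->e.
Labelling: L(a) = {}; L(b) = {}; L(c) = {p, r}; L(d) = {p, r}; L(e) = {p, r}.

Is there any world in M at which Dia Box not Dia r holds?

Let φ = Dia Box not Dia r. Evaluate φ at each world:
  a (successors {b, d}): φ is false.
  b (successors {a, b, c, d}): φ is false.
  c (successors {b, c, d, e}): φ is false.
  d (successors {a, b, c, d, e}): φ is false.
  e (successors {c, d, e}): φ is false.
For instance, at e:
  At e: Dia Box not Dia r requires Box not Dia r at some successor in {c, d, e}.
    At c: Box not Dia r is false.
    At d: Box not Dia r is false.
    At e: Box not Dia r is false.
  So Dia Box not Dia r is false at e.

No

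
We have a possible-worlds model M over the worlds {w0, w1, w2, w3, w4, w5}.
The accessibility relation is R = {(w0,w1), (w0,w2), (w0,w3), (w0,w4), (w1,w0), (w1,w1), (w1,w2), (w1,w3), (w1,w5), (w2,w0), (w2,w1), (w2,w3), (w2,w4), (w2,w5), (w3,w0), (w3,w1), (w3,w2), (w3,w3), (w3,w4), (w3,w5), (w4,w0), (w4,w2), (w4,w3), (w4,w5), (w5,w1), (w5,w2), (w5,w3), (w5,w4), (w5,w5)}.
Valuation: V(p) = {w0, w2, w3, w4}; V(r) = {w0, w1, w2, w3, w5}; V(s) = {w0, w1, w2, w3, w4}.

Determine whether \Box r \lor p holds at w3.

Yes

At w3: \Box r is false, p is true, so \Box r \lor p is true.
  At w3: \Box r requires r at every successor {w0, w1, w2, w3, w4, w5}.
    r fails at w4, so \Box r is false at w3.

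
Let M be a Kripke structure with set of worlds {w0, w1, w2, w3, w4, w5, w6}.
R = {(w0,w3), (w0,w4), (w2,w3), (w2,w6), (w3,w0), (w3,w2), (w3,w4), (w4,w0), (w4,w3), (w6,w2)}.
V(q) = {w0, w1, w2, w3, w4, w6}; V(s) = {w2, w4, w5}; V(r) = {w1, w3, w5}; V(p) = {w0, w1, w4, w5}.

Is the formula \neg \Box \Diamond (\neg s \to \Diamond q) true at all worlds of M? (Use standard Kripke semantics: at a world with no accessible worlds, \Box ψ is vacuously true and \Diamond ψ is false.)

No

Let φ = \neg \Box \Diamond (\neg s \to \Diamond q). Evaluate φ at each world:
  w0 (successors {w3, w4}): φ is false.
  w1 (successors ∅): φ is false.
  w2 (successors {w3, w6}): φ is false.
  w3 (successors {w0, w2, w4}): φ is false.
  w4 (successors {w0, w3}): φ is false.
  w5 (successors ∅): φ is false.
  w6 (successors {w2}): φ is false.
Detail at w0 (counterexample):
  At w0: \Box \Diamond (\neg s \to \Diamond q) is true, so \neg \Box \Diamond (\neg s \to \Diamond q) is false.
    At w0: \Box \Diamond (\neg s \to \Diamond q) requires \Diamond (\neg s \to \Diamond q) at every successor {w3, w4}.
      At w3: \Diamond (\neg s \to \Diamond q) is true.
      At w4: \Diamond (\neg s \to \Diamond q) is true.
    So \Box \Diamond (\neg s \to \Diamond q) is true at w0.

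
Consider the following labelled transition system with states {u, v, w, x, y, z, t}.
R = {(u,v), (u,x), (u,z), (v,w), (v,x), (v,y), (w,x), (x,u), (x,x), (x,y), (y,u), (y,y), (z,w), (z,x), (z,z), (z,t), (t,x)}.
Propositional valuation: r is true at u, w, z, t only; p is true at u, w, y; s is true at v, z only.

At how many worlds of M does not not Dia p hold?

Let φ = not not Dia p. Evaluate φ at each world:
  u (successors {v, x, z}): φ is false.
  v (successors {w, x, y}): φ is true.
  w (successors {x}): φ is false.
  x (successors {u, x, y}): φ is true.
  y (successors {u, y}): φ is true.
  z (successors {w, x, z, t}): φ is true.
  t (successors {x}): φ is false.
For instance, at w:
  At w: not Dia p is true, so not not Dia p is false.
    At w: Dia p is false, so not Dia p is true.
      At w: Dia p requires p at some successor in {x}.
        At x: p is false.
      So Dia p is false at w.
Satisfying worlds: {v, x, y, z}

4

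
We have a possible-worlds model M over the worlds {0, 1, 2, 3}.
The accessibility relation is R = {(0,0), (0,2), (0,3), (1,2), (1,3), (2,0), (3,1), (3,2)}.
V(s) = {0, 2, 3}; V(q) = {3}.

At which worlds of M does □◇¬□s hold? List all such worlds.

2

Let φ = □◇¬□s. Evaluate φ at each world:
  0 (successors {0, 2, 3}): φ is false.
  1 (successors {2, 3}): φ is false.
  2 (successors {0}): φ is true.
  3 (successors {1, 2}): φ is false.
For instance, at 2:
  At 2: □◇¬□s requires ◇¬□s at every successor {0}.
      At 0: ◇¬□s requires ¬□s at some successor in {0, 2, 3}.
        ¬□s holds at 3, so ◇¬□s is true at 0.
  So □◇¬□s is true at 2.
Satisfying worlds: {2}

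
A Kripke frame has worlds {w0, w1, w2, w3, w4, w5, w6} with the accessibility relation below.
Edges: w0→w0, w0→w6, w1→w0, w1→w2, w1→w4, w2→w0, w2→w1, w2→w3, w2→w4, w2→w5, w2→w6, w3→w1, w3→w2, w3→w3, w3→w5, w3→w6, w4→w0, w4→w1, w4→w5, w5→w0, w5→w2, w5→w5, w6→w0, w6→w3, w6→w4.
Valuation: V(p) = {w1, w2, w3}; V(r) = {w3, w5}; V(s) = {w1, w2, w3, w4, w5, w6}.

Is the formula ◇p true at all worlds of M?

Let φ = ◇p. Evaluate φ at each world:
  w0 (successors {w0, w6}): φ is false.
  w1 (successors {w0, w2, w4}): φ is true.
  w2 (successors {w0, w1, w3, w4, w5, w6}): φ is true.
  w3 (successors {w1, w2, w3, w5, w6}): φ is true.
  w4 (successors {w0, w1, w5}): φ is true.
  w5 (successors {w0, w2, w5}): φ is true.
  w6 (successors {w0, w3, w4}): φ is true.
Detail at w0 (counterexample):
  At w0: ◇p requires p at some successor in {w0, w6}.
    At w0: p is false.
    At w6: p is false.
  So ◇p is false at w0.

No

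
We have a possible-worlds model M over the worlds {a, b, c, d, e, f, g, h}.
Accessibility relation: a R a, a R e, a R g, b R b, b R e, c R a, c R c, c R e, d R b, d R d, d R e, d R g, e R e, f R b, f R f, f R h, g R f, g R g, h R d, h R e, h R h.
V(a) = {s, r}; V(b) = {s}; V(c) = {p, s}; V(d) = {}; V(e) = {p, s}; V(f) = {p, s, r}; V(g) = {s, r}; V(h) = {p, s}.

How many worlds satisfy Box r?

1

Let φ = Box r. Evaluate φ at each world:
  a (successors {a, e, g}): φ is false.
  b (successors {b, e}): φ is false.
  c (successors {a, c, e}): φ is false.
  d (successors {b, d, e, g}): φ is false.
  e (successors {e}): φ is false.
  f (successors {b, f, h}): φ is false.
  g (successors {f, g}): φ is true.
  h (successors {d, e, h}): φ is false.
For instance, at c:
  At c: Box r requires r at every successor {a, c, e}.
    r fails at c, so Box r is false at c.
Satisfying worlds: {g}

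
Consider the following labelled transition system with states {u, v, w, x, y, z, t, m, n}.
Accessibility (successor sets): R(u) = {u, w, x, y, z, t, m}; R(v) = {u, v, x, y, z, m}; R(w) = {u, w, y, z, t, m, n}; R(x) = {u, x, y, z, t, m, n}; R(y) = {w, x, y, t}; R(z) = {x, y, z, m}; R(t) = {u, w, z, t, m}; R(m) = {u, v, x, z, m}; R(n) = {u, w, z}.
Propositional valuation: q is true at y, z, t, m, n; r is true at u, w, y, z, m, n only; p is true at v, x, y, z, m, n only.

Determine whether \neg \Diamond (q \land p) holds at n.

No

At n: \Diamond (q \land p) is true, so \neg \Diamond (q \land p) is false.
  At n: \Diamond (q \land p) requires q \land p at some successor in {u, w, z}.
    q \land p holds at z, so \Diamond (q \land p) is true at n.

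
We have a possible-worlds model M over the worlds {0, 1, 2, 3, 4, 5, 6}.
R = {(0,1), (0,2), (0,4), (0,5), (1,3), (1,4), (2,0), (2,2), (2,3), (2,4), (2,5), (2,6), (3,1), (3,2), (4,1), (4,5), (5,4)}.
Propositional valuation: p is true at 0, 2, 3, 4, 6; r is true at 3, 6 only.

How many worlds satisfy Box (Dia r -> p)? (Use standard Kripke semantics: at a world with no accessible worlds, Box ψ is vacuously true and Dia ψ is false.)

Let φ = Box (Dia r -> p). Evaluate φ at each world:
  0 (successors {1, 2, 4, 5}): φ is false.
  1 (successors {3, 4}): φ is true.
  2 (successors {0, 2, 3, 4, 5, 6}): φ is true.
  3 (successors {1, 2}): φ is false.
  4 (successors {1, 5}): φ is false.
  5 (successors {4}): φ is true.
  6 (successors ∅): φ is true.
For instance, at 5:
  At 5: Box (Dia r -> p) requires Dia r -> p at every successor {4}.
      At 4: Dia r is false, p is true, so Dia r -> p is true.
  So Box (Dia r -> p) is true at 5.
Satisfying worlds: {1, 2, 5, 6}

4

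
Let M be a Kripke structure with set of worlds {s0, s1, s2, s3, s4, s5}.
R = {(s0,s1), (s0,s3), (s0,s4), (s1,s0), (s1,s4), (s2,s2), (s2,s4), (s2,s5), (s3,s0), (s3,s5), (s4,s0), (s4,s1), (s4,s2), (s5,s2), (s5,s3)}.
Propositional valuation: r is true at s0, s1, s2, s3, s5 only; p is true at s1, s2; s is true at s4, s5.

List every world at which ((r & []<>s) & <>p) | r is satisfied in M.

Let φ = ((r & []<>s) & <>p) | r. Evaluate φ at each world:
  s0 (successors {s1, s3, s4}): φ is true.
  s1 (successors {s0, s4}): φ is true.
  s2 (successors {s2, s4, s5}): φ is true.
  s3 (successors {s0, s5}): φ is true.
  s4 (successors {s0, s1, s2}): φ is false.
  s5 (successors {s2, s3}): φ is true.
For instance, at s2:
  At s2: (r & []<>s) & <>p is false, r is true, so ((r & []<>s) & <>p) | r is true.
    At s2: r & []<>s is false, <>p is true, so (r & []<>s) & <>p is false.
      At s2: r is true, []<>s is false, so r & []<>s is false.
      At s2: <>p requires p at some successor in {s2, s4, s5}.
        p holds at s2, so <>p is true at s2.
Satisfying worlds: {s0, s1, s2, s3, s5}

s0, s1, s2, s3, s5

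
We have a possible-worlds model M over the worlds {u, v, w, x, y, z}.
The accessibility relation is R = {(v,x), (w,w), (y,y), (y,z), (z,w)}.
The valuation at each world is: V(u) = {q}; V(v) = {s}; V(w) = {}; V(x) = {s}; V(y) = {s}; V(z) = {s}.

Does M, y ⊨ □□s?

Recall that □ψ holds at a world iff ψ holds at every accessible world, and ◇ψ holds iff ψ holds at some accessible world.
At y: □□s requires □s at every successor {y, z}.
  □s fails at z, so □□s is false at y.
    At z: □s requires s at every successor {w}.
      s fails at w, so □s is false at z.

No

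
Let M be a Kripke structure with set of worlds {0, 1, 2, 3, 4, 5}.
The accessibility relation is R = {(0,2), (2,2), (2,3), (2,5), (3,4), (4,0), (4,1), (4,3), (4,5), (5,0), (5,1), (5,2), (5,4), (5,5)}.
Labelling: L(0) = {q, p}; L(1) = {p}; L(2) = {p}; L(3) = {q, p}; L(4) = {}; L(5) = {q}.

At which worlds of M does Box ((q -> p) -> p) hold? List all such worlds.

Let φ = Box ((q -> p) -> p). Evaluate φ at each world:
  0 (successors {2}): φ is true.
  1 (successors ∅): φ is true.
  2 (successors {2, 3, 5}): φ is true.
  3 (successors {4}): φ is false.
  4 (successors {0, 1, 3, 5}): φ is true.
  5 (successors {0, 1, 2, 4, 5}): φ is false.
For instance, at 4:
  At 4: Box ((q -> p) -> p) requires (q -> p) -> p at every successor {0, 1, 3, 5}.
    At 0: (q -> p) -> p is true.
    At 1: (q -> p) -> p is true.
    At 3: (q -> p) -> p is true.
    At 5: (q -> p) -> p is true.
  So Box ((q -> p) -> p) is true at 4.
Satisfying worlds: {0, 1, 2, 4}

0, 1, 2, 4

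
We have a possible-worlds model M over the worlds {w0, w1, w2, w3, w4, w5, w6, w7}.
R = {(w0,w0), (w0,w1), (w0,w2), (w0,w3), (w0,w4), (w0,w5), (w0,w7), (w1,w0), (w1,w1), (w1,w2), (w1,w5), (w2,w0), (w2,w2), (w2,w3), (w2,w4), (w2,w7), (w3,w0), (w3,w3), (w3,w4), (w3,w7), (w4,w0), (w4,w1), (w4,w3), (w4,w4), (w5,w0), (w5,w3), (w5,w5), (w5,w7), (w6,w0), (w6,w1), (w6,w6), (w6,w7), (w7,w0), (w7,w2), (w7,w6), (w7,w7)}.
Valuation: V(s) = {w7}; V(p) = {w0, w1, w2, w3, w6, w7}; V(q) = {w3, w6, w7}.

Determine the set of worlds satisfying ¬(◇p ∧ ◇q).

w1

Recall that ◇ψ holds at a world iff ψ holds at some accessible world.
Let φ = ¬(◇p ∧ ◇q). Evaluate φ at each world:
  w0 (successors {w0, w1, w2, w3, w4, w5, w7}): φ is false.
  w1 (successors {w0, w1, w2, w5}): φ is true.
  w2 (successors {w0, w2, w3, w4, w7}): φ is false.
  w3 (successors {w0, w3, w4, w7}): φ is false.
  w4 (successors {w0, w1, w3, w4}): φ is false.
  w5 (successors {w0, w3, w5, w7}): φ is false.
  w6 (successors {w0, w1, w6, w7}): φ is false.
  w7 (successors {w0, w2, w6, w7}): φ is false.
For instance, at w2:
  At w2: ◇p ∧ ◇q is true, so ¬(◇p ∧ ◇q) is false.
    At w2: ◇p is true, ◇q is true, so ◇p ∧ ◇q is true.
      At w2: ◇p requires p at some successor in {w0, w2, w3, w4, w7}.
        p holds at w0, so ◇p is true at w2.
      At w2: ◇q requires q at some successor in {w0, w2, w3, w4, w7}.
        q holds at w3, so ◇q is true at w2.
Satisfying worlds: {w1}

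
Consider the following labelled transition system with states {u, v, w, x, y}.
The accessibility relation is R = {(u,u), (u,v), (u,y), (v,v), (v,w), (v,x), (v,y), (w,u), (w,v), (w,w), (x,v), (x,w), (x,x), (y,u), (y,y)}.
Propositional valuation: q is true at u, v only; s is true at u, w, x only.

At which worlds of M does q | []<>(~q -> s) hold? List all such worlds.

Let φ = q | []<>(~q -> s). Evaluate φ at each world:
  u (successors {u, v, y}): φ is true.
  v (successors {v, w, x, y}): φ is true.
  w (successors {u, v, w}): φ is true.
  x (successors {v, w, x}): φ is true.
  y (successors {u, y}): φ is true.
For instance, at v:
  At v: q is true, []<>(~q -> s) is true, so q | []<>(~q -> s) is true.
    At v: []<>(~q -> s) requires <>(~q -> s) at every successor {v, w, x, y}.
      At v: <>(~q -> s) is true.
      At w: <>(~q -> s) is true.
      At x: <>(~q -> s) is true.
      At y: <>(~q -> s) is true.
    So []<>(~q -> s) is true at v.
Satisfying worlds: {u, v, w, x, y}

u, v, w, x, y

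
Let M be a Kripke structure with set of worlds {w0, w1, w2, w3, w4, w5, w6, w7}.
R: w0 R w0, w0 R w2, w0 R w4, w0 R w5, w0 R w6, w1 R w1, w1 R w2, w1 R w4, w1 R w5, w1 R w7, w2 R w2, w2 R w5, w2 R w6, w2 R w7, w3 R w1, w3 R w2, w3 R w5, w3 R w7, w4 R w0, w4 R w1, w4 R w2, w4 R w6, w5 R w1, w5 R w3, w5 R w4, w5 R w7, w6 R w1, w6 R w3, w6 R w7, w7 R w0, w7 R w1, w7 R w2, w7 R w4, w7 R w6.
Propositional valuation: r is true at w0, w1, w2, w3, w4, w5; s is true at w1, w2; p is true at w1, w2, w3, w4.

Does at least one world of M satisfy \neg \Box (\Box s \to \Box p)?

No

Recall that \Box ψ holds at a world iff ψ holds at every accessible world, and \Diamond ψ holds iff ψ holds at some accessible world.
Let φ = \neg \Box (\Box s \to \Box p). Evaluate φ at each world:
  w0 (successors {w0, w2, w4, w5, w6}): φ is false.
  w1 (successors {w1, w2, w4, w5, w7}): φ is false.
  w2 (successors {w2, w5, w6, w7}): φ is false.
  w3 (successors {w1, w2, w5, w7}): φ is false.
  w4 (successors {w0, w1, w2, w6}): φ is false.
  w5 (successors {w1, w3, w4, w7}): φ is false.
  w6 (successors {w1, w3, w7}): φ is false.
  w7 (successors {w0, w1, w2, w4, w6}): φ is false.
For instance, at w7:
  At w7: \Box (\Box s \to \Box p) is true, so \neg \Box (\Box s \to \Box p) is false.
    At w7: \Box (\Box s \to \Box p) requires \Box s \to \Box p at every successor {w0, w1, w2, w4, w6}.
      At w0: \Box s \to \Box p is true.
      At w1: \Box s \to \Box p is true.
      At w2: \Box s \to \Box p is true.
      At w4: \Box s \to \Box p is true.
      At w6: \Box s \to \Box p is true.
    So \Box (\Box s \to \Box p) is true at w7.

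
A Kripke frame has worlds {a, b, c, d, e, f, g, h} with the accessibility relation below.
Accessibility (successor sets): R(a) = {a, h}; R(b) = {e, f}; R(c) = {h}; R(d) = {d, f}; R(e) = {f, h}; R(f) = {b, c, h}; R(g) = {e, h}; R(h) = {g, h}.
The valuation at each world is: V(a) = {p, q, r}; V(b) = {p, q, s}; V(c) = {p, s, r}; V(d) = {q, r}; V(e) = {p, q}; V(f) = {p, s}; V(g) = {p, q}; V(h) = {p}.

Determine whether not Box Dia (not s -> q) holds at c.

No

At c: Box Dia (not s -> q) is true, so not Box Dia (not s -> q) is false.
  At c: Box Dia (not s -> q) requires Dia (not s -> q) at every successor {h}.
      At h: Dia (not s -> q) requires not s -> q at some successor in {g, h}.
        not s -> q holds at g, so Dia (not s -> q) is true at h.
  So Box Dia (not s -> q) is true at c.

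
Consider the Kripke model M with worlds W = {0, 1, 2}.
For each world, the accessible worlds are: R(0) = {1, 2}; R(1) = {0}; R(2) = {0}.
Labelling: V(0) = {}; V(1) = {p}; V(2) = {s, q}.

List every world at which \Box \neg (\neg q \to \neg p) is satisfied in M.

Let φ = \Box \neg (\neg q \to \neg p). Evaluate φ at each world:
  0 (successors {1, 2}): φ is false.
  1 (successors {0}): φ is false.
  2 (successors {0}): φ is false.
For instance, at 2:
  At 2: \Box \neg (\neg q \to \neg p) requires \neg (\neg q \to \neg p) at every successor {0}.
    \neg (\neg q \to \neg p) fails at 0, so \Box \neg (\neg q \to \neg p) is false at 2.
Satisfying worlds: none.

none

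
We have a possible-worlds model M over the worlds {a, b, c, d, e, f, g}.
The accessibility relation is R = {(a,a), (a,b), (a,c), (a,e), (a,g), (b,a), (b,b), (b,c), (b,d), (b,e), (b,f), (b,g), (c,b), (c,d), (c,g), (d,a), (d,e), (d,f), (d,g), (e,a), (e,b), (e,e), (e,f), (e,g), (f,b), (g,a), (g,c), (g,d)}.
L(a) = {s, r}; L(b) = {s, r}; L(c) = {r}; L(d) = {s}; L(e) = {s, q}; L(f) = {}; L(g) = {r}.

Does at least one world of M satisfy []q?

No

Let φ = []q. Evaluate φ at each world:
  a (successors {a, b, c, e, g}): φ is false.
  b (successors {a, b, c, d, e, f, g}): φ is false.
  c (successors {b, d, g}): φ is false.
  d (successors {a, e, f, g}): φ is false.
  e (successors {a, b, e, f, g}): φ is false.
  f (successors {b}): φ is false.
  g (successors {a, c, d}): φ is false.
For instance, at g:
  At g: []q requires q at every successor {a, c, d}.
    q fails at a, so []q is false at g.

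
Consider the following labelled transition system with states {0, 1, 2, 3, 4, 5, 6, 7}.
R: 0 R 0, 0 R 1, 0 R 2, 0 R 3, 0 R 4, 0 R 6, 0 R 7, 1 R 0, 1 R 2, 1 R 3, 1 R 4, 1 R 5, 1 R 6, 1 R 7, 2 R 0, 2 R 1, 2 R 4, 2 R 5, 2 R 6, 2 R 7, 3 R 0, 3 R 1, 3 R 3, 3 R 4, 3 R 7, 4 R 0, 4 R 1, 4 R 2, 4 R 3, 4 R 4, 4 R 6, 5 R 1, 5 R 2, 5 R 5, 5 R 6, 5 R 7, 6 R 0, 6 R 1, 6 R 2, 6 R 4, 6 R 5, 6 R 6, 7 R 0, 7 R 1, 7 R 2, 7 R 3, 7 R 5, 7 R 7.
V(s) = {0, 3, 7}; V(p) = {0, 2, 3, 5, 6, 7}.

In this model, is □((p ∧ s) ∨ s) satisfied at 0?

Recall that □ψ holds at a world iff ψ holds at every accessible world, and ◇ψ holds iff ψ holds at some accessible world.
At 0: □((p ∧ s) ∨ s) requires (p ∧ s) ∨ s at every successor {0, 1, 2, 3, 4, 6, 7}.
  (p ∧ s) ∨ s fails at 1, so □((p ∧ s) ∨ s) is false at 0.

No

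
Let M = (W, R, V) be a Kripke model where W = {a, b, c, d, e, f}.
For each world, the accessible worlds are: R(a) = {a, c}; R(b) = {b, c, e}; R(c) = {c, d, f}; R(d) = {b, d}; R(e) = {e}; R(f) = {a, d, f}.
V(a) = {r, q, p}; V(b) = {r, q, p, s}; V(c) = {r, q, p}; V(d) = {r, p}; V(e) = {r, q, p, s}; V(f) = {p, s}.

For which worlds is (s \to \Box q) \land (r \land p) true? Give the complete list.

Let φ = (s \to \Box q) \land (r \land p). Evaluate φ at each world:
  a (successors {a, c}): φ is true.
  b (successors {b, c, e}): φ is true.
  c (successors {c, d, f}): φ is true.
  d (successors {b, d}): φ is true.
  e (successors {e}): φ is true.
  f (successors {a, d, f}): φ is false.
For instance, at c:
  At c: s \to \Box q is true, r \land p is true, so (s \to \Box q) \land (r \land p) is true.
    At c: s is false, \Box q is false, so s \to \Box q is true.
      At c: \Box q requires q at every successor {c, d, f}.
        q fails at d, so \Box q is false at c.
Satisfying worlds: {a, b, c, d, e}

a, b, c, d, e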